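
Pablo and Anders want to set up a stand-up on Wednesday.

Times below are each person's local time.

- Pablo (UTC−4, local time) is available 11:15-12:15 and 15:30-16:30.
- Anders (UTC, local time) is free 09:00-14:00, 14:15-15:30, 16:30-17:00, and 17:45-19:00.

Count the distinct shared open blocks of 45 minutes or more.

0

Pablo → UTC: 15:15–16:15, 19:30–20:30.
Anders → UTC: 09:00–14:00, 14:15–15:30, 16:30–17:00, 17:45–19:00.
Pablo ∩ Anders: 15:15–15:30.
Windows ≥ 45 min: (none).
That's 0 windows.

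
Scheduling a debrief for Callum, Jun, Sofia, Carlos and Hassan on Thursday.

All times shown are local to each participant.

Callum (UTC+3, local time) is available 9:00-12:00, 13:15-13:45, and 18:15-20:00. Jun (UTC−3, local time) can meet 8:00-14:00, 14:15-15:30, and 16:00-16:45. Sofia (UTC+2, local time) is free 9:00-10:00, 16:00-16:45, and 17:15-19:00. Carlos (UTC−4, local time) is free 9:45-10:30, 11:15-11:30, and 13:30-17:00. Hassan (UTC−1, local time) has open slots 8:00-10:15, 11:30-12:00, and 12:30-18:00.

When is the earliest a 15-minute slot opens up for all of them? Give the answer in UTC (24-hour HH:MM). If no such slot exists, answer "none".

Callum → UTC: 06:00–09:00, 10:15–10:45, 15:15–17:00.
Jun → UTC: 11:00–17:00, 17:15–18:30, 19:00–19:45.
Sofia → UTC: 07:00–08:00, 14:00–14:45, 15:15–17:00.
Carlos → UTC: 13:45–14:30, 15:15–15:30, 17:30–21:00.
Hassan → UTC: 09:00–11:15, 12:30–13:00, 13:30–19:00.
Callum ∩ Jun: 15:15–17:00.
Callum ∩ Jun ∩ Sofia: 15:15–17:00.
Callum ∩ Jun ∩ Sofia ∩ Carlos: 15:15–15:30.
Callum ∩ Jun ∩ Sofia ∩ Carlos ∩ Hassan: 15:15–15:30.
Windows ≥ 15 min: 15:15–15:30.
Earliest such window starts at 15:15.

15:15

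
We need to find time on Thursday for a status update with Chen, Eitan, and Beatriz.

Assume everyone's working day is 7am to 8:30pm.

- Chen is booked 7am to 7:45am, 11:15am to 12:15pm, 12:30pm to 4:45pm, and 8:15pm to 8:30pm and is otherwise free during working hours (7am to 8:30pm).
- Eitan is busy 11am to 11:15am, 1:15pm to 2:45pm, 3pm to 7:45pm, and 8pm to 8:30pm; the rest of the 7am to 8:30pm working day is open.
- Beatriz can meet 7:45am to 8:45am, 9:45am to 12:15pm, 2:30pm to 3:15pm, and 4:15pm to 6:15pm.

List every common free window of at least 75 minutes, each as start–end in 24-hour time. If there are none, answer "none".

09:45–11:00

Chen free within 07:00–20:30: 07:45–11:15, 12:15–12:30, 16:45–20:15.
Eitan free within 07:00–20:30: 07:00–11:00, 11:15–13:15, 14:45–15:00, 19:45–20:00.
Chen ∩ Eitan: 07:45–11:00, 12:15–12:30, 19:45–20:00.
Chen ∩ Eitan ∩ Beatriz: 07:45–08:45, 09:45–11:00.
Windows ≥ 75 min: 09:45–11:00.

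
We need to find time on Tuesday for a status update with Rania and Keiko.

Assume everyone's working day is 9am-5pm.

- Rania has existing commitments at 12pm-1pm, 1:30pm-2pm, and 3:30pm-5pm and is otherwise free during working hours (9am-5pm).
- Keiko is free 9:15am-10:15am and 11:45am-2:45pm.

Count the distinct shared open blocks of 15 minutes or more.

Rania free within 09:00–17:00: 09:00–12:00, 13:00–13:30, 14:00–15:30.
Rania ∩ Keiko: 09:15–10:15, 11:45–12:00, 13:00–13:30, 14:00–14:45.
Windows ≥ 15 min: 09:15–10:15, 11:45–12:00, 13:00–13:30, 14:00–14:45.
That's 4 windows.

4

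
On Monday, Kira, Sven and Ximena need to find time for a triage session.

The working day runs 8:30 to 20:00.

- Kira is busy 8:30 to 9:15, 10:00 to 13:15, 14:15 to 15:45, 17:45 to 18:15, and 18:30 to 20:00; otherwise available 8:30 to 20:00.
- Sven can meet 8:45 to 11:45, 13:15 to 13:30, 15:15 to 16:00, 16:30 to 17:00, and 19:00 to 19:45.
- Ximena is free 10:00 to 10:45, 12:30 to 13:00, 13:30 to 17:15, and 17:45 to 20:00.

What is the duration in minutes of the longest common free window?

30 minutes

Kira free within 08:30–20:00: 09:15–10:00, 13:15–14:15, 15:45–17:45, 18:15–18:30.
Kira ∩ Sven: 09:15–10:00, 13:15–13:30, 15:45–16:00, 16:30–17:00.
Kira ∩ Sven ∩ Ximena: 15:45–16:00, 16:30–17:00.
Common window lengths: 15, 30 min; longest is 30.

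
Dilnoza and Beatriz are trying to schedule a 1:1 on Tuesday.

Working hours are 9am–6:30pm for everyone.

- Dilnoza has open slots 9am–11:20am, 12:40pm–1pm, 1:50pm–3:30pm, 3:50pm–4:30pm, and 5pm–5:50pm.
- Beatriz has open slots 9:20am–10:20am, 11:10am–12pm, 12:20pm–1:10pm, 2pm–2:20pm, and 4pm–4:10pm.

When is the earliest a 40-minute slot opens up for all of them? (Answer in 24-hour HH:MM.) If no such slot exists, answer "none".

Dilnoza ∩ Beatriz: 09:20–10:20, 11:10–11:20, 12:40–13:00, 14:00–14:20, 16:00–16:10.
Windows ≥ 40 min: 09:20–10:20.
Earliest such window starts at 09:20.

09:20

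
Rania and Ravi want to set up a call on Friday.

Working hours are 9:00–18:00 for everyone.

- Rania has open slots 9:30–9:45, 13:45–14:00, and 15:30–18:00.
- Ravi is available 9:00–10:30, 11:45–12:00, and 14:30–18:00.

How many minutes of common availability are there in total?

165 minutes

Rania ∩ Ravi: 09:30–09:45, 15:30–18:00.
Total common minutes: 15 + 150 = 165.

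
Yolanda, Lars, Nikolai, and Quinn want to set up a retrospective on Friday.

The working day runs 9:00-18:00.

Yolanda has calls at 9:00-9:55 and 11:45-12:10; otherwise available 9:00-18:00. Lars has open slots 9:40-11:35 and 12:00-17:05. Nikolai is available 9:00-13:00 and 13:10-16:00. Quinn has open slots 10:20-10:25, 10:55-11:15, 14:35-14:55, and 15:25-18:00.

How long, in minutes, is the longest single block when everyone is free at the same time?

35 minutes

Yolanda free within 09:00–18:00: 09:55–11:45, 12:10–18:00.
Yolanda ∩ Lars: 09:55–11:35, 12:10–17:05.
Yolanda ∩ Lars ∩ Nikolai: 09:55–11:35, 12:10–13:00, 13:10–16:00.
Yolanda ∩ Lars ∩ Nikolai ∩ Quinn: 10:20–10:25, 10:55–11:15, 14:35–14:55, 15:25–16:00.
Common window lengths: 5, 20, 20, 35 min; longest is 35.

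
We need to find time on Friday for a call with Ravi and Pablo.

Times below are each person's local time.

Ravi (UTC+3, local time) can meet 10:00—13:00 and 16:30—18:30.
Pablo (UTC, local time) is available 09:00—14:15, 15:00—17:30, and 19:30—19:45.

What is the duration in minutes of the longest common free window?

Ravi → UTC: 07:00–10:00, 13:30–15:30.
Pablo → UTC: 09:00–14:15, 15:00–17:30, 19:30–19:45.
Ravi ∩ Pablo: 09:00–10:00, 13:30–14:15, 15:00–15:30.
Common window lengths: 60, 45, 30 min; longest is 60.

60 minutes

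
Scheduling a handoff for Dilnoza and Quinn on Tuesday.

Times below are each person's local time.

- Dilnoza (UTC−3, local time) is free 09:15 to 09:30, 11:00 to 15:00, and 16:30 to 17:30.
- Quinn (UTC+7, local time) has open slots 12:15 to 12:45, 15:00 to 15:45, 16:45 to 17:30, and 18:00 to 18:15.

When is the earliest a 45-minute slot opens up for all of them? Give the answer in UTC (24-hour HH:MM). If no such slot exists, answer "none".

none

Dilnoza → UTC: 12:15–12:30, 14:00–18:00, 19:30–20:30.
Quinn → UTC: 05:15–05:45, 08:00–08:45, 09:45–10:30, 11:00–11:15.
Dilnoza ∩ Quinn: (none).
Windows ≥ 45 min: (none).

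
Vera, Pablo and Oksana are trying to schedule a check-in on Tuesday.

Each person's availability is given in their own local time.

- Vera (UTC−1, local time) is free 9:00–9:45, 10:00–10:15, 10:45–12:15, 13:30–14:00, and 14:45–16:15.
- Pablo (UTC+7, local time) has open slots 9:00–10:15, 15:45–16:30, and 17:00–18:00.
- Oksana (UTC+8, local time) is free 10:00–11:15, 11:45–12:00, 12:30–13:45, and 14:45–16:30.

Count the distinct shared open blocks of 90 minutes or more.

Vera → UTC: 10:00–10:45, 11:00–11:15, 11:45–13:15, 14:30–15:00, 15:45–17:15.
Pablo → UTC: 02:00–03:15, 08:45–09:30, 10:00–11:00.
Oksana → UTC: 02:00–03:15, 03:45–04:00, 04:30–05:45, 06:45–08:30.
Vera ∩ Pablo: 10:00–10:45.
Vera ∩ Pablo ∩ Oksana: (none).
Windows ≥ 90 min: (none).
That's 0 windows.

0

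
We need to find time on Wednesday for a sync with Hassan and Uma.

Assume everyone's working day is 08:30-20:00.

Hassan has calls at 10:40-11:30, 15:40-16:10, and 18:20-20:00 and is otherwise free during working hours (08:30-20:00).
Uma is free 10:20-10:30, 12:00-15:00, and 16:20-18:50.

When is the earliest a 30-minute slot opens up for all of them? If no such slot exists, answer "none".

Hassan free within 08:30–20:00: 08:30–10:40, 11:30–15:40, 16:10–18:20.
Hassan ∩ Uma: 10:20–10:30, 12:00–15:00, 16:20–18:20.
Windows ≥ 30 min: 12:00–15:00, 16:20–18:20.
Earliest such window starts at 12:00.

12:00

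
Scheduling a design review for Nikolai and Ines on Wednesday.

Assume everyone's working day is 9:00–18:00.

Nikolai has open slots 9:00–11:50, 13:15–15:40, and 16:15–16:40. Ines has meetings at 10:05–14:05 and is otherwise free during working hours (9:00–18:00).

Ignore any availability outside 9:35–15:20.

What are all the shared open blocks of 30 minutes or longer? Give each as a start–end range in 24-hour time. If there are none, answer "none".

Ines free within 09:00–18:00: 09:00–10:05, 14:05–18:00.
Nikolai ∩ Ines: 09:00–10:05, 14:05–15:40, 16:15–16:40.
Restricted to 09:35–15:20: 09:35–10:05, 14:05–15:20.
Windows ≥ 30 min: 09:35–10:05, 14:05–15:20.

09:35–10:05, 14:05–15:20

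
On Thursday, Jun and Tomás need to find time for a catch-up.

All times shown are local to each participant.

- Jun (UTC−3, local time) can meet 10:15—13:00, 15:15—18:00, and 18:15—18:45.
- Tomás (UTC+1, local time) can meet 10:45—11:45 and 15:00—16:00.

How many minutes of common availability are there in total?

Jun → UTC: 13:15–16:00, 18:15–21:00, 21:15–21:45.
Tomás → UTC: 09:45–10:45, 14:00–15:00.
Jun ∩ Tomás: 14:00–15:00.
Total common minutes: 60.

60 minutes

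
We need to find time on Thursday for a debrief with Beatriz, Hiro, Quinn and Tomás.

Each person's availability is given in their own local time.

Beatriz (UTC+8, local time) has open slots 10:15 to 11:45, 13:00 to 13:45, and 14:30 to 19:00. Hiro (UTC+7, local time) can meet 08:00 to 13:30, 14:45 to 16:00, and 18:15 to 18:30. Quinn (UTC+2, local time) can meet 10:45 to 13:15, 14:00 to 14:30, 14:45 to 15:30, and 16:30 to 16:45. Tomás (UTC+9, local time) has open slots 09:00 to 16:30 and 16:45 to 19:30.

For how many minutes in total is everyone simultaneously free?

15 minutes

Beatriz → UTC: 02:15–03:45, 05:00–05:45, 06:30–11:00.
Hiro → UTC: 01:00–06:30, 07:45–09:00, 11:15–11:30.
Quinn → UTC: 08:45–11:15, 12:00–12:30, 12:45–13:30, 14:30–14:45.
Tomás → UTC: 00:00–07:30, 07:45–10:30.
Beatriz ∩ Hiro: 02:15–03:45, 05:00–05:45, 07:45–09:00.
Beatriz ∩ Hiro ∩ Quinn: 08:45–09:00.
Beatriz ∩ Hiro ∩ Quinn ∩ Tomás: 08:45–09:00.
Total common minutes: 15.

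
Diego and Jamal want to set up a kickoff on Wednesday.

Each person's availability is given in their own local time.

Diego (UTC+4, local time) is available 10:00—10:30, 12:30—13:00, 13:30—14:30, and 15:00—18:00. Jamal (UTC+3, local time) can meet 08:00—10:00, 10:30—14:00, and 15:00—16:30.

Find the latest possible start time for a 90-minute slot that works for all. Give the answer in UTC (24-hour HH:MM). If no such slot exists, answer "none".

Diego → UTC: 06:00–06:30, 08:30–09:00, 09:30–10:30, 11:00–14:00.
Jamal → UTC: 05:00–07:00, 07:30–11:00, 12:00–13:30.
Diego ∩ Jamal: 06:00–06:30, 08:30–09:00, 09:30–10:30, 12:00–13:30.
Windows ≥ 90 min: 12:00–13:30.
Latest start in the last window 12:00–13:30 is 13:30 − 90 min = 12:00.

12:00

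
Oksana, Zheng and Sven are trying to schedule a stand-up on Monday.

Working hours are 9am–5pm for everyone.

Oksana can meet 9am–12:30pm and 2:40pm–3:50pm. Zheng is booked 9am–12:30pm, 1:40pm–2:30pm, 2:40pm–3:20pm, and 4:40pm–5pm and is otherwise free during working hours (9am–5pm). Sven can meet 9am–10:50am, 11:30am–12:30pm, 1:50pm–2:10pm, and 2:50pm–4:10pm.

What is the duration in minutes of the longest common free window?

30 minutes

Zheng free within 09:00–17:00: 12:30–13:40, 14:30–14:40, 15:20–16:40.
Oksana ∩ Zheng: 15:20–15:50.
Oksana ∩ Zheng ∩ Sven: 15:20–15:50.
Single common window of 30 minutes.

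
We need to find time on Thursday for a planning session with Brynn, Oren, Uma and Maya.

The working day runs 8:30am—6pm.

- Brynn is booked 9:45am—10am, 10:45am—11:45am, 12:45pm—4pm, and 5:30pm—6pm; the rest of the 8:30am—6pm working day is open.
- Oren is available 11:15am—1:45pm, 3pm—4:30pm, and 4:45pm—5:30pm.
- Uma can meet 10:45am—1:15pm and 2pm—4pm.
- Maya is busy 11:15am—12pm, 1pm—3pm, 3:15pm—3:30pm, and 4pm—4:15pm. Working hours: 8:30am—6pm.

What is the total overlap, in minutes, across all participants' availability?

Brynn free within 08:30–18:00: 08:30–09:45, 10:00–10:45, 11:45–12:45, 16:00–17:30.
Maya free within 08:30–18:00: 08:30–11:15, 12:00–13:00, 15:00–15:15, 15:30–16:00, 16:15–18:00.
Brynn ∩ Oren: 11:45–12:45, 16:00–16:30, 16:45–17:30.
Brynn ∩ Oren ∩ Uma: 11:45–12:45.
Brynn ∩ Oren ∩ Uma ∩ Maya: 12:00–12:45.
Total common minutes: 45.

45 minutes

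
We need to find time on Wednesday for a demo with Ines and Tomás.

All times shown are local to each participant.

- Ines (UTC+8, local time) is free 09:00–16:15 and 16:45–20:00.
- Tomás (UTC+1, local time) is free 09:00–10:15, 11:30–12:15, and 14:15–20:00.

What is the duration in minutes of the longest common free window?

45 minutes

Ines → UTC: 01:00–08:15, 08:45–12:00.
Tomás → UTC: 08:00–09:15, 10:30–11:15, 13:15–19:00.
Ines ∩ Tomás: 08:00–08:15, 08:45–09:15, 10:30–11:15.
Common window lengths: 15, 30, 45 min; longest is 45.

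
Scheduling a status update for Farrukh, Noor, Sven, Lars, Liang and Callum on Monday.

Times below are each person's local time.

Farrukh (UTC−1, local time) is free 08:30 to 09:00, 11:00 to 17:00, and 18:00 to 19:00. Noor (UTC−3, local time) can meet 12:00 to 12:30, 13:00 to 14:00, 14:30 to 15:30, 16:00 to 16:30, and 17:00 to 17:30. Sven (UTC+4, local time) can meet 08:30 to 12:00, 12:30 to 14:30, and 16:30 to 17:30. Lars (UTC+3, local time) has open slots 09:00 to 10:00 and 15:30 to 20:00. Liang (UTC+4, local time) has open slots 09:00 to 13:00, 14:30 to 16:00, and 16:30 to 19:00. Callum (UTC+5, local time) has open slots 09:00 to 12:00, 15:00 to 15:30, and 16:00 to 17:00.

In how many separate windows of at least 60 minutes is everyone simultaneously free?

Farrukh → UTC: 09:30–10:00, 12:00–18:00, 19:00–20:00.
Noor → UTC: 15:00–15:30, 16:00–17:00, 17:30–18:30, 19:00–19:30, 20:00–20:30.
Sven → UTC: 04:30–08:00, 08:30–10:30, 12:30–13:30.
Lars → UTC: 06:00–07:00, 12:30–17:00.
Liang → UTC: 05:00–09:00, 10:30–12:00, 12:30–15:00.
Callum → UTC: 04:00–07:00, 10:00–10:30, 11:00–12:00.
Farrukh ∩ Noor: 15:00–15:30, 16:00–17:00, 17:30–18:00, 19:00–19:30.
Farrukh ∩ Noor ∩ Sven: (none).
Farrukh ∩ Noor ∩ Sven ∩ Lars: (none).
Farrukh ∩ Noor ∩ Sven ∩ Lars ∩ Liang: (none).
Farrukh ∩ Noor ∩ Sven ∩ Lars ∩ Liang ∩ Callum: (none).
Windows ≥ 60 min: (none).
That's 0 windows.

0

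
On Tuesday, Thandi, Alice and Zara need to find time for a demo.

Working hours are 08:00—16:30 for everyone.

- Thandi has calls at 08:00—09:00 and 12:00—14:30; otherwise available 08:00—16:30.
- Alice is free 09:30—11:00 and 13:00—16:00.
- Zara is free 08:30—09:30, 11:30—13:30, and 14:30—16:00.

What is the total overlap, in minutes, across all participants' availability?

90 minutes

Thandi free within 08:00–16:30: 09:00–12:00, 14:30–16:30.
Thandi ∩ Alice: 09:30–11:00, 14:30–16:00.
Thandi ∩ Alice ∩ Zara: 14:30–16:00.
Total common minutes: 90.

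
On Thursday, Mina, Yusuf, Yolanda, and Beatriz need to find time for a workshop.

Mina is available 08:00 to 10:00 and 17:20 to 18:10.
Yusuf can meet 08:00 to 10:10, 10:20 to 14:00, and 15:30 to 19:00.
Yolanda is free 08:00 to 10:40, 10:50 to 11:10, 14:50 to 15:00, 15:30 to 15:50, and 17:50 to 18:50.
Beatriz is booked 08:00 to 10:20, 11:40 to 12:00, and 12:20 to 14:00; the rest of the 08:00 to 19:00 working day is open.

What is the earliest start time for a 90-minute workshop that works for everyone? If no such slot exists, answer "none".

Beatriz free within 08:00–19:00: 10:20–11:40, 12:00–12:20, 14:00–19:00.
Mina ∩ Yusuf: 08:00–10:00, 17:20–18:10.
Mina ∩ Yusuf ∩ Yolanda: 08:00–10:00, 17:50–18:10.
Mina ∩ Yusuf ∩ Yolanda ∩ Beatriz: 17:50–18:10.
Windows ≥ 90 min: (none).

none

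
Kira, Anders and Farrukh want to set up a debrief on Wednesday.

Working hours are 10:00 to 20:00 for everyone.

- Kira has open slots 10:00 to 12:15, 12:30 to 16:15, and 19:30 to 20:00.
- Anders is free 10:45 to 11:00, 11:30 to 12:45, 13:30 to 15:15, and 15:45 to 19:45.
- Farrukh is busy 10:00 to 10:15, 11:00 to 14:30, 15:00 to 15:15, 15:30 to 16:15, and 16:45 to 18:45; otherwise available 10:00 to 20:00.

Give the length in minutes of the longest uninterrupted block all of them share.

30 minutes

Farrukh free within 10:00–20:00: 10:15–11:00, 14:30–15:00, 15:15–15:30, 16:15–16:45, 18:45–20:00.
Kira ∩ Anders: 10:45–11:00, 11:30–12:15, 12:30–12:45, 13:30–15:15, 15:45–16:15, 19:30–19:45.
Kira ∩ Anders ∩ Farrukh: 10:45–11:00, 14:30–15:00, 19:30–19:45.
Common window lengths: 15, 30, 15 min; longest is 30.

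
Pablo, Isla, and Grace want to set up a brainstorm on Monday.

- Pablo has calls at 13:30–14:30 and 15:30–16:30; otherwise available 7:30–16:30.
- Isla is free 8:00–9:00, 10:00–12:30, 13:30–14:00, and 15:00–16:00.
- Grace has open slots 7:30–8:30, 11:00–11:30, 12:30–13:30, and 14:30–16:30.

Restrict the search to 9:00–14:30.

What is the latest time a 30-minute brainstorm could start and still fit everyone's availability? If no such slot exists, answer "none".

Pablo free within 07:30–16:30: 07:30–13:30, 14:30–15:30.
Pablo ∩ Isla: 08:00–09:00, 10:00–12:30, 15:00–15:30.
Pablo ∩ Isla ∩ Grace: 08:00–08:30, 11:00–11:30, 15:00–15:30.
Restricted to 09:00–14:30: 11:00–11:30.
Windows ≥ 30 min: 11:00–11:30.
Latest start in the last window 11:00–11:30 is 11:30 − 30 min = 11:00.

11:00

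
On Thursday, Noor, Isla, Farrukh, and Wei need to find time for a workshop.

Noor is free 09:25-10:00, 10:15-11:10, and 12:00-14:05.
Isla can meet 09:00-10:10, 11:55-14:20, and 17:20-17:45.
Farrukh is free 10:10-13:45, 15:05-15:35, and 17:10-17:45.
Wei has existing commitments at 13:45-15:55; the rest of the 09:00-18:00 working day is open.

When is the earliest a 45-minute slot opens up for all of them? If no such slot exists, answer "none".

Wei free within 09:00–18:00: 09:00–13:45, 15:55–18:00.
Noor ∩ Isla: 09:25–10:00, 12:00–14:05.
Noor ∩ Isla ∩ Farrukh: 12:00–13:45.
Noor ∩ Isla ∩ Farrukh ∩ Wei: 12:00–13:45.
Windows ≥ 45 min: 12:00–13:45.
Earliest such window starts at 12:00.

12:00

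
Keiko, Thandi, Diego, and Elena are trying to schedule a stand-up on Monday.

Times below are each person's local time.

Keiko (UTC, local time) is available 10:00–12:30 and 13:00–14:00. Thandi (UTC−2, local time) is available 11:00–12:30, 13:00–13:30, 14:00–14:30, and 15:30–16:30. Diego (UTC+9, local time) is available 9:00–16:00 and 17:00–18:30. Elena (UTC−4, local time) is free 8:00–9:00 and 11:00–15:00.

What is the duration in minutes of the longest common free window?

Keiko → UTC: 10:00–12:30, 13:00–14:00.
Thandi → UTC: 13:00–14:30, 15:00–15:30, 16:00–16:30, 17:30–18:30.
Diego → UTC: 00:00–07:00, 08:00–09:30.
Elena → UTC: 12:00–13:00, 15:00–19:00.
Keiko ∩ Thandi: 13:00–14:00.
Keiko ∩ Thandi ∩ Diego: (none).
Keiko ∩ Thandi ∩ Diego ∩ Elena: (none).
No common window.

0 minutes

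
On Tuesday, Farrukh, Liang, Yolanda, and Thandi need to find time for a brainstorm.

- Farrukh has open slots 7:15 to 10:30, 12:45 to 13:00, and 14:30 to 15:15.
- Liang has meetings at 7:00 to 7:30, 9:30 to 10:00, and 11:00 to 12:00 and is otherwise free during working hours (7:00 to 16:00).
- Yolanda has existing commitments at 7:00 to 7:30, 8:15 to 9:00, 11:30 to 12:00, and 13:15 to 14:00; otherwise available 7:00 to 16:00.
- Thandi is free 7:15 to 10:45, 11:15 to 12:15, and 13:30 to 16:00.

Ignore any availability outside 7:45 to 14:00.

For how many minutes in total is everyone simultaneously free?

Liang free within 07:00–16:00: 07:30–09:30, 10:00–11:00, 12:00–16:00.
Yolanda free within 07:00–16:00: 07:30–08:15, 09:00–11:30, 12:00–13:15, 14:00–16:00.
Farrukh ∩ Liang: 07:30–09:30, 10:00–10:30, 12:45–13:00, 14:30–15:15.
Farrukh ∩ Liang ∩ Yolanda: 07:30–08:15, 09:00–09:30, 10:00–10:30, 12:45–13:00, 14:30–15:15.
Farrukh ∩ Liang ∩ Yolanda ∩ Thandi: 07:30–08:15, 09:00–09:30, 10:00–10:30, 14:30–15:15.
Restricted to 07:45–14:00: 07:45–08:15, 09:00–09:30, 10:00–10:30.
Total common minutes: 30 + 30 + 30 = 90.

90 minutes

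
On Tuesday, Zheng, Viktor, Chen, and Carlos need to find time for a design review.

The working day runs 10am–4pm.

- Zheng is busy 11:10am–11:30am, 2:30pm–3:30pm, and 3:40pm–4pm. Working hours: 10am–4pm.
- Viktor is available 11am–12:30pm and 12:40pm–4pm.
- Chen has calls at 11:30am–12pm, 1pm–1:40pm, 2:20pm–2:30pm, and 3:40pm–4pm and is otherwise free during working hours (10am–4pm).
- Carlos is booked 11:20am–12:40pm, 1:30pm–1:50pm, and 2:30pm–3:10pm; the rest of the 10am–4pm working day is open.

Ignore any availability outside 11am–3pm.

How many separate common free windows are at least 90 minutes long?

Zheng free within 10:00–16:00: 10:00–11:10, 11:30–14:30, 15:30–15:40.
Chen free within 10:00–16:00: 10:00–11:30, 12:00–13:00, 13:40–14:20, 14:30–15:40.
Carlos free within 10:00–16:00: 10:00–11:20, 12:40–13:30, 13:50–14:30, 15:10–16:00.
Zheng ∩ Viktor: 11:00–11:10, 11:30–12:30, 12:40–14:30, 15:30–15:40.
Zheng ∩ Viktor ∩ Chen: 11:00–11:10, 12:00–12:30, 12:40–13:00, 13:40–14:20, 15:30–15:40.
Zheng ∩ Viktor ∩ Chen ∩ Carlos: 11:00–11:10, 12:40–13:00, 13:50–14:20, 15:30–15:40.
Restricted to 11:00–15:00: 11:00–11:10, 12:40–13:00, 13:50–14:20.
Windows ≥ 90 min: (none).
That's 0 windows.

0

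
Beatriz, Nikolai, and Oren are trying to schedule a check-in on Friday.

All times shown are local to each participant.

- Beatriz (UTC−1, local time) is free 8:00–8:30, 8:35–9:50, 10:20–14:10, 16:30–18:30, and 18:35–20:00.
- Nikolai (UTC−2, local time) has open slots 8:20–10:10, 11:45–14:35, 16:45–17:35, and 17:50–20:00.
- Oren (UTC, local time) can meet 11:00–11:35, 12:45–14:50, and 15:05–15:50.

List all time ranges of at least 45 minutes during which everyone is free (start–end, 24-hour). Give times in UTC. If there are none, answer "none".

13:45–14:50

Beatriz → UTC: 09:00–09:30, 09:35–10:50, 11:20–15:10, 17:30–19:30, 19:35–21:00.
Nikolai → UTC: 10:20–12:10, 13:45–16:35, 18:45–19:35, 19:50–22:00.
Oren → UTC: 11:00–11:35, 12:45–14:50, 15:05–15:50.
Beatriz ∩ Nikolai: 10:20–10:50, 11:20–12:10, 13:45–15:10, 18:45–19:30, 19:50–21:00.
Beatriz ∩ Nikolai ∩ Oren: 11:20–11:35, 13:45–14:50, 15:05–15:10.
Windows ≥ 45 min: 13:45–14:50.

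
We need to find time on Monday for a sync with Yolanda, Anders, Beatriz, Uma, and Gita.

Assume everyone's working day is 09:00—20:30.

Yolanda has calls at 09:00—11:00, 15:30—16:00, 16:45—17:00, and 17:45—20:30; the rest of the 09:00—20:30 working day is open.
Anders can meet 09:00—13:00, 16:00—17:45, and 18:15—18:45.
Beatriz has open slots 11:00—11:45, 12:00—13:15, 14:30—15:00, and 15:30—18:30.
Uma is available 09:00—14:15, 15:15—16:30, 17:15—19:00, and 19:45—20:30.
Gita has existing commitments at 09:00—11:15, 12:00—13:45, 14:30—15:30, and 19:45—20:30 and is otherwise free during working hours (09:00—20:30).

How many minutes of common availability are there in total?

90 minutes

Yolanda free within 09:00–20:30: 11:00–15:30, 16:00–16:45, 17:00–17:45.
Gita free within 09:00–20:30: 11:15–12:00, 13:45–14:30, 15:30–19:45.
Yolanda ∩ Anders: 11:00–13:00, 16:00–16:45, 17:00–17:45.
Yolanda ∩ Anders ∩ Beatriz: 11:00–11:45, 12:00–13:00, 16:00–16:45, 17:00–17:45.
Yolanda ∩ Anders ∩ Beatriz ∩ Uma: 11:00–11:45, 12:00–13:00, 16:00–16:30, 17:15–17:45.
Yolanda ∩ Anders ∩ Beatriz ∩ Uma ∩ Gita: 11:15–11:45, 16:00–16:30, 17:15–17:45.
Total common minutes: 30 + 30 + 30 = 90.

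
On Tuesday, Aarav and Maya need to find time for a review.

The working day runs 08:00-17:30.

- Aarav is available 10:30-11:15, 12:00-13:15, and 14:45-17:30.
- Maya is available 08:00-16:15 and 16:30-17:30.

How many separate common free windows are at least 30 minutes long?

4

Aarav ∩ Maya: 10:30–11:15, 12:00–13:15, 14:45–16:15, 16:30–17:30.
Windows ≥ 30 min: 10:30–11:15, 12:00–13:15, 14:45–16:15, 16:30–17:30.
That's 4 windows.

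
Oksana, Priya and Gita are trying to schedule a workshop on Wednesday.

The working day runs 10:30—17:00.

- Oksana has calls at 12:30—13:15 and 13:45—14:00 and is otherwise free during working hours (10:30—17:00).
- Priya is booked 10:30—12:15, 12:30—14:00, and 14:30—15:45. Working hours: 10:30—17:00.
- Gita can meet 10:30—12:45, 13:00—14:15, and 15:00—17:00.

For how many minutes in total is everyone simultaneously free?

105 minutes

Oksana free within 10:30–17:00: 10:30–12:30, 13:15–13:45, 14:00–17:00.
Priya free within 10:30–17:00: 12:15–12:30, 14:00–14:30, 15:45–17:00.
Oksana ∩ Priya: 12:15–12:30, 14:00–14:30, 15:45–17:00.
Oksana ∩ Priya ∩ Gita: 12:15–12:30, 14:00–14:15, 15:45–17:00.
Total common minutes: 15 + 15 + 75 = 105.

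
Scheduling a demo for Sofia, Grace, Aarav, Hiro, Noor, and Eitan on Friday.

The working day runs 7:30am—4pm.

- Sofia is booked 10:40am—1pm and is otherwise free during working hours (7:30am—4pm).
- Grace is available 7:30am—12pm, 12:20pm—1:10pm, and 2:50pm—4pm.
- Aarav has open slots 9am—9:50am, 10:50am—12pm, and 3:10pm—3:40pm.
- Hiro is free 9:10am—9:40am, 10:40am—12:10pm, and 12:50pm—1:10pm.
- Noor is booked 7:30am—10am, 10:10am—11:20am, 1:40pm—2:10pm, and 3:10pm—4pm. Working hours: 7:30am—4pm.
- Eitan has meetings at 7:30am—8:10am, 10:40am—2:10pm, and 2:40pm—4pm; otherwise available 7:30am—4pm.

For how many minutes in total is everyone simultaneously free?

Sofia free within 07:30–16:00: 07:30–10:40, 13:00–16:00.
Noor free within 07:30–16:00: 10:00–10:10, 11:20–13:40, 14:10–15:10.
Eitan free within 07:30–16:00: 08:10–10:40, 14:10–14:40.
Sofia ∩ Grace: 07:30–10:40, 13:00–13:10, 14:50–16:00.
Sofia ∩ Grace ∩ Aarav: 09:00–09:50, 15:10–15:40.
Sofia ∩ Grace ∩ Aarav ∩ Hiro: 09:10–09:40.
Sofia ∩ Grace ∩ Aarav ∩ Hiro ∩ Noor: (none).
Sofia ∩ Grace ∩ Aarav ∩ Hiro ∩ Noor ∩ Eitan: (none).
Total common minutes: 0.

0 minutes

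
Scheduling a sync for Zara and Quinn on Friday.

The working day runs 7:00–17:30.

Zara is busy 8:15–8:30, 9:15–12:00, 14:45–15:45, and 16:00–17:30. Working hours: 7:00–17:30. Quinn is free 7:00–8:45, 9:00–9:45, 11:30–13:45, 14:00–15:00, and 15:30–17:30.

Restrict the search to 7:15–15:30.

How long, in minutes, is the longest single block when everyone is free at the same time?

105 minutes

Zara free within 07:00–17:30: 07:00–08:15, 08:30–09:15, 12:00–14:45, 15:45–16:00.
Zara ∩ Quinn: 07:00–08:15, 08:30–08:45, 09:00–09:15, 12:00–13:45, 14:00–14:45, 15:45–16:00.
Restricted to 07:15–15:30: 07:15–08:15, 08:30–08:45, 09:00–09:15, 12:00–13:45, 14:00–14:45.
Common window lengths: 60, 15, 15, 105, 45 min; longest is 105.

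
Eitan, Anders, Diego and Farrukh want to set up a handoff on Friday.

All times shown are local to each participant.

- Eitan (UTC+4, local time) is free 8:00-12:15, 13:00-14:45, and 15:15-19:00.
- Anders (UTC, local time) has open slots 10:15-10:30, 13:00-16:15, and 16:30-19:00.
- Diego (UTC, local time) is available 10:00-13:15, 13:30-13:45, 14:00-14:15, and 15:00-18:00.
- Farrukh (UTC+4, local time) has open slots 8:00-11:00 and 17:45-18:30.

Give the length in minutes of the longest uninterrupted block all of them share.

Eitan → UTC: 04:00–08:15, 09:00–10:45, 11:15–15:00.
Anders → UTC: 10:15–10:30, 13:00–16:15, 16:30–19:00.
Diego → UTC: 10:00–13:15, 13:30–13:45, 14:00–14:15, 15:00–18:00.
Farrukh → UTC: 04:00–07:00, 13:45–14:30.
Eitan ∩ Anders: 10:15–10:30, 13:00–15:00.
Eitan ∩ Anders ∩ Diego: 10:15–10:30, 13:00–13:15, 13:30–13:45, 14:00–14:15.
Eitan ∩ Anders ∩ Diego ∩ Farrukh: 14:00–14:15.
Single common window of 15 minutes.

15 minutes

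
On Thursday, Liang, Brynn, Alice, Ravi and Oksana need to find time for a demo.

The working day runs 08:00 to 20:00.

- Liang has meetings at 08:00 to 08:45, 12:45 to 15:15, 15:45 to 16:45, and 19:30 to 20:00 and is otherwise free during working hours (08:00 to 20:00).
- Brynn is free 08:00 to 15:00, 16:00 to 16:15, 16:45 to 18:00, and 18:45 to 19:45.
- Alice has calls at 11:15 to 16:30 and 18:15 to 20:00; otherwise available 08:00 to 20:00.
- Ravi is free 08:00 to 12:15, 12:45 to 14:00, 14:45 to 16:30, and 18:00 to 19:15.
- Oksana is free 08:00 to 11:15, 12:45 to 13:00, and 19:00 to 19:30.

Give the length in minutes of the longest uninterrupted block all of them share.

150 minutes

Liang free within 08:00–20:00: 08:45–12:45, 15:15–15:45, 16:45–19:30.
Alice free within 08:00–20:00: 08:00–11:15, 16:30–18:15.
Liang ∩ Brynn: 08:45–12:45, 16:45–18:00, 18:45–19:30.
Liang ∩ Brynn ∩ Alice: 08:45–11:15, 16:45–18:00.
Liang ∩ Brynn ∩ Alice ∩ Ravi: 08:45–11:15.
Liang ∩ Brynn ∩ Alice ∩ Ravi ∩ Oksana: 08:45–11:15.
Single common window of 150 minutes.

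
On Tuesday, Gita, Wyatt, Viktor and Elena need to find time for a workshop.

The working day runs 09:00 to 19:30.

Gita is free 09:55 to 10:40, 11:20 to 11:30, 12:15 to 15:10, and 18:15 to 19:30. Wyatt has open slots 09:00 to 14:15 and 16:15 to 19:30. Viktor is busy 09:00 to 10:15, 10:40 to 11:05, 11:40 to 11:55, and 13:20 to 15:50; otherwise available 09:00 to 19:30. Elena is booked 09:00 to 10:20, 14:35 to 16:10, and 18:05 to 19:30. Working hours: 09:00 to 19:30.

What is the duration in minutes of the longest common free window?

65 minutes

Viktor free within 09:00–19:30: 10:15–10:40, 11:05–11:40, 11:55–13:20, 15:50–19:30.
Elena free within 09:00–19:30: 10:20–14:35, 16:10–18:05.
Gita ∩ Wyatt: 09:55–10:40, 11:20–11:30, 12:15–14:15, 18:15–19:30.
Gita ∩ Wyatt ∩ Viktor: 10:15–10:40, 11:20–11:30, 12:15–13:20, 18:15–19:30.
Gita ∩ Wyatt ∩ Viktor ∩ Elena: 10:20–10:40, 11:20–11:30, 12:15–13:20.
Common window lengths: 20, 10, 65 min; longest is 65.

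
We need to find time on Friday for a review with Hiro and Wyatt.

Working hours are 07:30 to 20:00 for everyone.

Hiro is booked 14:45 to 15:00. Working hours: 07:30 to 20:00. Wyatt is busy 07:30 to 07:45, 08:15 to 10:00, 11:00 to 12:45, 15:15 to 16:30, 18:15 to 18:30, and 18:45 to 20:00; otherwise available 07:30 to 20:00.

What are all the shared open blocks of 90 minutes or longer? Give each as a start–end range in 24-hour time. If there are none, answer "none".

Hiro free within 07:30–20:00: 07:30–14:45, 15:00–20:00.
Wyatt free within 07:30–20:00: 07:45–08:15, 10:00–11:00, 12:45–15:15, 16:30–18:15, 18:30–18:45.
Hiro ∩ Wyatt: 07:45–08:15, 10:00–11:00, 12:45–14:45, 15:00–15:15, 16:30–18:15, 18:30–18:45.
Windows ≥ 90 min: 12:45–14:45, 16:30–18:15.

12:45–14:45, 16:30–18:15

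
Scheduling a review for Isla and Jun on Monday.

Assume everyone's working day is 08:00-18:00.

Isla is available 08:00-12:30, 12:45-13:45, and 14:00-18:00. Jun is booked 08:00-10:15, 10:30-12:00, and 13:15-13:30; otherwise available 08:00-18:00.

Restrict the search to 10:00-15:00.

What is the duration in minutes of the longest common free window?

Jun free within 08:00–18:00: 10:15–10:30, 12:00–13:15, 13:30–18:00.
Isla ∩ Jun: 10:15–10:30, 12:00–12:30, 12:45–13:15, 13:30–13:45, 14:00–18:00.
Restricted to 10:00–15:00: 10:15–10:30, 12:00–12:30, 12:45–13:15, 13:30–13:45, 14:00–15:00.
Common window lengths: 15, 30, 30, 15, 60 min; longest is 60.

60 minutes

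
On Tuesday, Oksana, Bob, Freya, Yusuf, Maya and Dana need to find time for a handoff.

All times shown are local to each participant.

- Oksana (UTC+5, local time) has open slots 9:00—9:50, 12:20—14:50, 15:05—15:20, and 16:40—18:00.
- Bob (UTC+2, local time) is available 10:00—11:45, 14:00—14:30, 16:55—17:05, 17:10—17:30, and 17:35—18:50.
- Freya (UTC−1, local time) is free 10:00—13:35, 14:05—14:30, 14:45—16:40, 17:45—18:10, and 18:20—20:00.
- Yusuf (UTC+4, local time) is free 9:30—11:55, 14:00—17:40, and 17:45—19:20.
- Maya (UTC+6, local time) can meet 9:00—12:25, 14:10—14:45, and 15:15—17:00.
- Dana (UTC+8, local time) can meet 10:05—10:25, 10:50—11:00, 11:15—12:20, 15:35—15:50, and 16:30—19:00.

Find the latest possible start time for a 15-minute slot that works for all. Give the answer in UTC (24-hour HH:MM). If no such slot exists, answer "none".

none

Oksana → UTC: 04:00–04:50, 07:20–09:50, 10:05–10:20, 11:40–13:00.
Bob → UTC: 08:00–09:45, 12:00–12:30, 14:55–15:05, 15:10–15:30, 15:35–16:50.
Freya → UTC: 11:00–14:35, 15:05–15:30, 15:45–17:40, 18:45–19:10, 19:20–21:00.
Yusuf → UTC: 05:30–07:55, 10:00–13:40, 13:45–15:20.
Maya → UTC: 03:00–06:25, 08:10–08:45, 09:15–11:00.
Dana → UTC: 02:05–02:25, 02:50–03:00, 03:15–04:20, 07:35–07:50, 08:30–11:00.
Oksana ∩ Bob: 08:00–09:45, 12:00–12:30.
Oksana ∩ Bob ∩ Freya: 12:00–12:30.
Oksana ∩ Bob ∩ Freya ∩ Yusuf: 12:00–12:30.
Oksana ∩ Bob ∩ Freya ∩ Yusuf ∩ Maya: (none).
Oksana ∩ Bob ∩ Freya ∩ Yusuf ∩ Maya ∩ Dana: (none).
Windows ≥ 15 min: (none).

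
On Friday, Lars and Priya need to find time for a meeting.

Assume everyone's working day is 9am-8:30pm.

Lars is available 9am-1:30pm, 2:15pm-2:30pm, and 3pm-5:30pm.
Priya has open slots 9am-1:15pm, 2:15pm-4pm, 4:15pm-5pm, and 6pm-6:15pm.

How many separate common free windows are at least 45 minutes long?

3

Lars ∩ Priya: 09:00–13:15, 14:15–14:30, 15:00–16:00, 16:15–17:00.
Windows ≥ 45 min: 09:00–13:15, 15:00–16:00, 16:15–17:00.
That's 3 windows.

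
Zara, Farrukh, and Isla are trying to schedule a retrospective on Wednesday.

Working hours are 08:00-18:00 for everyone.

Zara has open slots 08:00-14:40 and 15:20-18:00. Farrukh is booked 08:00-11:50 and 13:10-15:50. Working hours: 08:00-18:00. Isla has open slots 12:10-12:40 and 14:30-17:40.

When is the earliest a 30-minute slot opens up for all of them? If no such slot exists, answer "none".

12:10

Farrukh free within 08:00–18:00: 11:50–13:10, 15:50–18:00.
Zara ∩ Farrukh: 11:50–13:10, 15:50–18:00.
Zara ∩ Farrukh ∩ Isla: 12:10–12:40, 15:50–17:40.
Windows ≥ 30 min: 12:10–12:40, 15:50–17:40.
Earliest such window starts at 12:10.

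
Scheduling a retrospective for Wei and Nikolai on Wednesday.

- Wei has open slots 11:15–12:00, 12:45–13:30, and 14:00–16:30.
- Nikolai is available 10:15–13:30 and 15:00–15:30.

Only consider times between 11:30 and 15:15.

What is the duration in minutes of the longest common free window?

45 minutes

Wei ∩ Nikolai: 11:15–12:00, 12:45–13:30, 15:00–15:30.
Restricted to 11:30–15:15: 11:30–12:00, 12:45–13:30, 15:00–15:15.
Common window lengths: 30, 45, 15 min; longest is 45.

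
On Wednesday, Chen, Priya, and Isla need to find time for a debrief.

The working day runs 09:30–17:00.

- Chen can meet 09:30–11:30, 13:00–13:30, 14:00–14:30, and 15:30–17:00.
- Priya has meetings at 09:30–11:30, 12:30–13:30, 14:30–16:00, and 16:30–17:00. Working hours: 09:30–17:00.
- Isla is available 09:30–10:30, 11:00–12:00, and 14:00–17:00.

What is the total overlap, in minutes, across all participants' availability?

Priya free within 09:30–17:00: 11:30–12:30, 13:30–14:30, 16:00–16:30.
Chen ∩ Priya: 14:00–14:30, 16:00–16:30.
Chen ∩ Priya ∩ Isla: 14:00–14:30, 16:00–16:30.
Total common minutes: 30 + 30 = 60.

60 minutes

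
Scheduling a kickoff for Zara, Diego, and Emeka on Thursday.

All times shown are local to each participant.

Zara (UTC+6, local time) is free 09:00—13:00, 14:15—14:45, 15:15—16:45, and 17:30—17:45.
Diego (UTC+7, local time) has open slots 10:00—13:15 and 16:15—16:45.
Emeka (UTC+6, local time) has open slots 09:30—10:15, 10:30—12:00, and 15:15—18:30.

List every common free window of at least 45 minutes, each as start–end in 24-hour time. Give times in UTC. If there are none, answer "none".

03:30–04:15, 04:30–06:00

Zara → UTC: 03:00–07:00, 08:15–08:45, 09:15–10:45, 11:30–11:45.
Diego → UTC: 03:00–06:15, 09:15–09:45.
Emeka → UTC: 03:30–04:15, 04:30–06:00, 09:15–12:30.
Zara ∩ Diego: 03:00–06:15, 09:15–09:45.
Zara ∩ Diego ∩ Emeka: 03:30–04:15, 04:30–06:00, 09:15–09:45.
Windows ≥ 45 min: 03:30–04:15, 04:30–06:00.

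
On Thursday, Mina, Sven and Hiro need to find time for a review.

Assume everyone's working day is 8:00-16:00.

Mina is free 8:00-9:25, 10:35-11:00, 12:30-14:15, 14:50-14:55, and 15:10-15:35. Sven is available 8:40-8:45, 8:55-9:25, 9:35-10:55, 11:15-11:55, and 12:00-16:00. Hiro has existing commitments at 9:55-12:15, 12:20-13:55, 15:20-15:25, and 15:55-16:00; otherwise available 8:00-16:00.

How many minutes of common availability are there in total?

Hiro free within 08:00–16:00: 08:00–09:55, 12:15–12:20, 13:55–15:20, 15:25–15:55.
Mina ∩ Sven: 08:40–08:45, 08:55–09:25, 10:35–10:55, 12:30–14:15, 14:50–14:55, 15:10–15:35.
Mina ∩ Sven ∩ Hiro: 08:40–08:45, 08:55–09:25, 13:55–14:15, 14:50–14:55, 15:10–15:20, 15:25–15:35.
Total common minutes: 5 + 30 + 20 + 5 + 10 + 10 = 80.

80 minutes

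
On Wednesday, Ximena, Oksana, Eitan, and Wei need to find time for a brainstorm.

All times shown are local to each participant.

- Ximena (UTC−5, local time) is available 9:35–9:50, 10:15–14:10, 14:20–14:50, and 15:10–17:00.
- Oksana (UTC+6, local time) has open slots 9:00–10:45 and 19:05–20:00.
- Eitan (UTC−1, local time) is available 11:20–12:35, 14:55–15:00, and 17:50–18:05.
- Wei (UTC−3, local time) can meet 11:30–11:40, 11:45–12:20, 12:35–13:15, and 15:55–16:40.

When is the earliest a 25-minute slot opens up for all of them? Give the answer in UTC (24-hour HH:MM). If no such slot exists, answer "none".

Ximena → UTC: 14:35–14:50, 15:15–19:10, 19:20–19:50, 20:10–22:00.
Oksana → UTC: 03:00–04:45, 13:05–14:00.
Eitan → UTC: 12:20–13:35, 15:55–16:00, 18:50–19:05.
Wei → UTC: 14:30–14:40, 14:45–15:20, 15:35–16:15, 18:55–19:40.
Ximena ∩ Oksana: (none).
Ximena ∩ Oksana ∩ Eitan: (none).
Ximena ∩ Oksana ∩ Eitan ∩ Wei: (none).
Windows ≥ 25 min: (none).

none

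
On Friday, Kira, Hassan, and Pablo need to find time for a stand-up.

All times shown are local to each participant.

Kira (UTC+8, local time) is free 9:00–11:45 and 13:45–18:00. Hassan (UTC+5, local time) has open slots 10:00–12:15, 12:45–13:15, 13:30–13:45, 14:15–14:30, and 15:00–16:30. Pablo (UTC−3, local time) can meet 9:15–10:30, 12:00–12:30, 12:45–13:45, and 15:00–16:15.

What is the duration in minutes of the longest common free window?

0 minutes

Kira → UTC: 01:00–03:45, 05:45–10:00.
Hassan → UTC: 05:00–07:15, 07:45–08:15, 08:30–08:45, 09:15–09:30, 10:00–11:30.
Pablo → UTC: 12:15–13:30, 15:00–15:30, 15:45–16:45, 18:00–19:15.
Kira ∩ Hassan: 05:45–07:15, 07:45–08:15, 08:30–08:45, 09:15–09:30.
Kira ∩ Hassan ∩ Pablo: (none).
No common window.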